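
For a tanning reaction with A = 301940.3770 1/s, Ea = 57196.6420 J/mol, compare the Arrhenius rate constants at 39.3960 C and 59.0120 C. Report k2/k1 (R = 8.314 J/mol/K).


T1 = 39.3960 + 273.15 = 312.5460 K; T2 = 59.0120 + 273.15 = 332.1620 K
k1 = A * exp(-Ea/(R*T1)) = 301940.3770 * exp(-57196.6420/(8.314*312.5460)) = 8.3275e-05 1/s
k2 = A * exp(-Ea/(R*T2)) = 301940.3770 * exp(-57196.6420/(8.314*332.1620)) = 3.0553e-04 1/s
k2/k1 = 3.0553e-04 / 8.3275e-05 = 3.6689


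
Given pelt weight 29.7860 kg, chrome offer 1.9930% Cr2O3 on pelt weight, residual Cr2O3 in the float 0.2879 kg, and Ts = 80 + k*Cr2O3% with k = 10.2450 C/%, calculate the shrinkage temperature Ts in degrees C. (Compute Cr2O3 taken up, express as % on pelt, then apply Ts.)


Offered = pelt * offer_pct / 100 = 29.7860 * 1.9930 / 100 = 0.5936 kg
Uptake = offered - residual = 0.5936 - 0.2879 = 0.3057 kg
Cr2O3% on pelt = uptake / pelt * 100 = 0.3057 / 29.7860 * 100 = 1.0264 %
Ts = 80 + k * Cr2O3% = 80 + 10.2450 * 1.0264 = 90.5159 C


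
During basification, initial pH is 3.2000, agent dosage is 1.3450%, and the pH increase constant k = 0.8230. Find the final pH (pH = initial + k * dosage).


Formula: pH_final = pH_initial + k * base_pct
Substituting: pH_final = 3.2000 + 0.8230 * 1.3450
Result: 4.3069


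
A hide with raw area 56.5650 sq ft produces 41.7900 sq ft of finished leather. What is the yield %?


Formula: Yield = finished / raw * 100
Substituting: Yield = 41.7900 / 56.5650 * 100
Result: 73.8796 %


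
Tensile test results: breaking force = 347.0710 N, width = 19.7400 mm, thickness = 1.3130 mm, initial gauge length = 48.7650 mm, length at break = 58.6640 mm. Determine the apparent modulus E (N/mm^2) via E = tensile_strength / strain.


TS = F / (w * t) = 347.0710 / (19.7400 * 1.3130) = 13.3908 N/mm^2
strain = (Lf - L0) / L0 = (58.6640 - 48.7650) / 48.7650 = 0.2030
E = TS / strain = 13.3908 / 0.2030 = 65.9665 N/mm^2


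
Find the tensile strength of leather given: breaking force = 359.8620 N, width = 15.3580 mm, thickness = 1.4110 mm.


Formula: TS = force / (width * thickness)
Substituting: TS = 359.8620 / (15.3580 * 1.4110)
Result: 16.6064 N/mm^2


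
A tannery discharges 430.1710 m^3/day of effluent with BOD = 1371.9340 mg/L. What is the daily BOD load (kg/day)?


Formula: BOD_load = volume * conc / 1000
Substituting: BOD_load = 430.1710 * 1371.9340 / 1000
Result: 590.1662 kg/day


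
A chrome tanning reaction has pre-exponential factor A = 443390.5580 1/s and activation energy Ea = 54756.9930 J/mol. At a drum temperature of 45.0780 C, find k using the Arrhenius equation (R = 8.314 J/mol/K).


T_K = T_C + 273.15 = 45.0780 + 273.15 = 318.2280 K
exponent = -Ea / (R * T_K) = -54756.9930 / (8.314 * 318.2280) = -20.6962
k = A * exp(exponent) = 443390.5580 * exp(-20.6962) = 4.5554e-04 1/s


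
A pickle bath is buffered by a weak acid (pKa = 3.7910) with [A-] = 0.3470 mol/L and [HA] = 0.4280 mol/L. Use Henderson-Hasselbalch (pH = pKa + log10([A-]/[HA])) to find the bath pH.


ratio = [A-] / [HA] = 0.3470 / 0.4280 = 0.8107
log10(ratio) = -0.0911143
pH = pKa + log10(ratio) = 3.7910 - 0.0911143 = 3.6999


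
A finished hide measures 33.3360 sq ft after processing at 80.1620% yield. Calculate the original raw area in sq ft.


Formula: raw = finished * 100 / yield
Substituting: raw = 33.3360 * 100 / 80.1620
Result: 41.5858 sq ft


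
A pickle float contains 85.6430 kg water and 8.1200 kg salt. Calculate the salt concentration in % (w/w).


Formula: Conc = salt / (water + salt) * 100
Substituting: Conc = 8.1200 / (85.6430 + 8.1200) * 100
Result: 8.6601 %


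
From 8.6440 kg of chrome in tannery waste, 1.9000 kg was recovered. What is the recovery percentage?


Formula: Recovery = recovered / input * 100
Substituting: Recovery = 1.9000 / 8.6440 * 100
Result: 21.9806 %


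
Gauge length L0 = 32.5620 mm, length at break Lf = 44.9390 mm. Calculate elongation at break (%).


Formula: Elongation = (Lf - L0) / L0 * 100
Substituting: Elongation = (44.9390 - 32.5620) / 32.5620 * 100
Result: 38.0106 %


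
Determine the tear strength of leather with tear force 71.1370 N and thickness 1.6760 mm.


Formula: Tear strength = force / thickness
Substituting: Tear strength = 71.1370 / 1.6760
Result: 42.4445 N/mm


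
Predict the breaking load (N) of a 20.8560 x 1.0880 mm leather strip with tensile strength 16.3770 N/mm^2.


Formula: F = TS * w * t
Substituting: F = 16.3770 * 20.8560 * 1.0880
Result: 371.6159 N


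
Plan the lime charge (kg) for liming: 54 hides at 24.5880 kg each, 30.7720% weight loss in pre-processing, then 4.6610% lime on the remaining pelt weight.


Total_raw = N * avg_wt = 54 * 24.5880 = 1327.7520 kg
Substrate = Total_raw * (1 - loss/100) = 1327.7520 * (1 - 30.7720/100) = 919.1762 kg
Lime = Substrate * pct / 100 = 919.1762 * 4.6610 / 100 = 42.8428 kg


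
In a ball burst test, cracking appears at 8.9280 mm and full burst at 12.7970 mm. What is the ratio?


Formula: Ratio = crack / burst
Substituting: Ratio = 8.9280 / 12.7970
Result: 0.6977


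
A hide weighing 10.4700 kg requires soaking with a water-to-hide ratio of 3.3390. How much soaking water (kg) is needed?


Formula: Water = hide_weight * ratio
Substituting: Water = 10.4700 * 3.3390
Result: 34.9593 kg


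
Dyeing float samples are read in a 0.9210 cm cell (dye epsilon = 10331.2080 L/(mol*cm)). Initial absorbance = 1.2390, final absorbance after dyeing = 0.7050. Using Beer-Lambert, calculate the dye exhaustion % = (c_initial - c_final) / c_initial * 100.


c_initial = A_i / (epsilon * l) = 1.2390 / (10331.2080 * 0.9210) = 1.3021e-04 mol/L
c_final = A_f / (epsilon * l) = 0.7050 / (10331.2080 * 0.9210) = 7.4093e-05 mol/L
Exhaustion = (c_initial - c_final) / c_initial * 100 = (1.3021e-04 - 7.4093e-05) / 1.3021e-04 * 100 = 43.0993 %


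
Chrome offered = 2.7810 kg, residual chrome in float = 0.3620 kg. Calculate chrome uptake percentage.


Formula: Uptake = (offered - residual) / offered * 100
Substituting: Uptake = (2.7810 - 0.3620) / 2.7810 * 100
Result: 86.9831 %


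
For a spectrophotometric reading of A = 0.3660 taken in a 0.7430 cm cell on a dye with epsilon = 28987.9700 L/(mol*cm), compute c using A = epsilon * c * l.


Formula: c = A / (epsilon * l)
Substituting: c = 0.3660 / (28987.9700 * 0.7430)
Result: 1.6993e-05 mol/L


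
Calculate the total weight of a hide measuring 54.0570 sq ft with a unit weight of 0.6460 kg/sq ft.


Formula: Weight = area * weight_per_sqft
Substituting: Weight = 54.0570 * 0.6460
Result: 34.9208 kg


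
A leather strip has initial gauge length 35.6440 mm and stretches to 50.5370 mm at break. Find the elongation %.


Formula: Elongation = (Lf - L0) / L0 * 100
Substituting: Elongation = (50.5370 - 35.6440) / 35.6440 * 100
Result: 41.7826 %


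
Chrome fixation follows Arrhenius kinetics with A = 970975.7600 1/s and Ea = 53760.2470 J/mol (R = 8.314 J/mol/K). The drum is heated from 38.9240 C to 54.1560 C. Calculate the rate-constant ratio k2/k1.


T1 = 38.9240 + 273.15 = 312.0740 K; T2 = 54.1560 + 273.15 = 327.3060 K
k1 = A * exp(-Ea/(R*T1)) = 970975.7600 * exp(-53760.2470/(8.314*312.0740)) = 9.7397e-04 1/s
k2 = A * exp(-Ea/(R*T2)) = 970975.7600 * exp(-53760.2470/(8.314*327.3060)) = 0.00255459 1/s
k2/k1 = 0.00255459 / 9.7397e-04 = 2.6229


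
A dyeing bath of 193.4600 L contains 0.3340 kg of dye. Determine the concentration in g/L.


Formula: Conc = dye_mass(kg) / volume(L) * 1000
Substituting: Conc = 0.3340 / 193.4600 * 1000
Result: 1.7265 g/L


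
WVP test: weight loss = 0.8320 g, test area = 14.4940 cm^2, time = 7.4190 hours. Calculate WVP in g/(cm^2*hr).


Formula: WVP = loss / (area * time)
Substituting: WVP = 0.8320 / (14.4940 * 7.4190)
Result: 0.0077373 g/(cm^2*hr)


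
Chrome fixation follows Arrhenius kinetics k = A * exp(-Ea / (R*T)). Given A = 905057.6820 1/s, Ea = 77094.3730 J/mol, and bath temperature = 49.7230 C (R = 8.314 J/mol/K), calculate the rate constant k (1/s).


T_K = T_C + 273.15 = 49.7230 + 273.15 = 322.8730 K
exponent = -Ea / (R * T_K) = -77094.3730 / (8.314 * 322.8730) = -28.7198
k = A * exp(exponent) = 905057.6820 * exp(-28.7198) = 3.0468e-07 1/s


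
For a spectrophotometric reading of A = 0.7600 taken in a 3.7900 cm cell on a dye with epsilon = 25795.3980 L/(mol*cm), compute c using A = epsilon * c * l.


Formula: c = A / (epsilon * l)
Substituting: c = 0.7600 / (25795.3980 * 3.7900)
Result: 7.7738e-06 mol/L


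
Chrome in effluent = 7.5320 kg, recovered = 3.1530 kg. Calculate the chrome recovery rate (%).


Formula: Recovery = recovered / input * 100
Substituting: Recovery = 3.1530 / 7.5320 * 100
Result: 41.8614 %


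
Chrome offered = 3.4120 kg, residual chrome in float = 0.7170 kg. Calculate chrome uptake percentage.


Formula: Uptake = (offered - residual) / offered * 100
Substituting: Uptake = (3.4120 - 0.7170) / 3.4120 * 100
Result: 78.9859 %


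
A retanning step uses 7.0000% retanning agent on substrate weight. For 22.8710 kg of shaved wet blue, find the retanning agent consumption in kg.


Formula: Retan = substrate * pct / 100
Substituting: Retan = 22.8710 * 7.0000 / 100
Result: 1.6010 kg


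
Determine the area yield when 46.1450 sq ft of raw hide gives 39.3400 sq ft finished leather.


Formula: Yield = finished / raw * 100
Substituting: Yield = 39.3400 / 46.1450 * 100
Result: 85.2530 %


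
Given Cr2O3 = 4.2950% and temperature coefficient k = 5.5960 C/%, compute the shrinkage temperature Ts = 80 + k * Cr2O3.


Formula: Ts = 80 + k * Cr2O3
Substituting: Ts = 80 + 5.5960 * 4.2950
Result: 104.0348 C


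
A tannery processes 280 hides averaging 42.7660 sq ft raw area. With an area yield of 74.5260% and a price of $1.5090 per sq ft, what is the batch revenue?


Raw_total = N * avg_area = 280 * 42.7660 = 11974.4800 sq ft
Finished = Raw_total * yield / 100 = 11974.4800 * 74.5260 / 100 = 8924.1010 sq ft
Value = Finished * price = 8924.1010 * 1.5090 = 13466.4684 $


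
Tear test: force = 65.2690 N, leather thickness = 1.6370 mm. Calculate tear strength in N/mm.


Formula: Tear strength = force / thickness
Substituting: Tear strength = 65.2690 / 1.6370
Result: 39.8711 N/mm


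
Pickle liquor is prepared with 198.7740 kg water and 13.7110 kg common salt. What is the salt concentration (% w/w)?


Formula: Conc = salt / (water + salt) * 100
Substituting: Conc = 13.7110 / (198.7740 + 13.7110) * 100
Result: 6.4527 %


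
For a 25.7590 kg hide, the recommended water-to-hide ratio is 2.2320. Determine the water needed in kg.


Formula: Water = hide_weight * ratio
Substituting: Water = 25.7590 * 2.2320
Result: 57.4941 kg


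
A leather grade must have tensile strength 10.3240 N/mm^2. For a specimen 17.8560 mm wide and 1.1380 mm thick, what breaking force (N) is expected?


Formula: F = TS * w * t
Substituting: F = 10.3240 * 17.8560 * 1.1380
Result: 209.7850 N


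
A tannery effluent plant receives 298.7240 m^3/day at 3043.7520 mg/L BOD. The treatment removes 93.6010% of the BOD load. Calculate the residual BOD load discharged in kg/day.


Load_in = volume * conc / 1000 = 298.7240 * 3043.7520 / 1000 = 909.2418 kg/day
Removed = Load_in * eff / 100 = 909.2418 * 93.6010 / 100 = 851.0594 kg/day
Load_out = Load_in - Removed = 909.2418 - 851.0594 = 58.1824 kg/day


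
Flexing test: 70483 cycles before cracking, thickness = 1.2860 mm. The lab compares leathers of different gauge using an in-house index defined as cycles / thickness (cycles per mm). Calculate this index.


Formula: Index = cycles / thickness
Substituting: Index = 70483 / 1.2860
Result: 54807.9316 cycles/mm


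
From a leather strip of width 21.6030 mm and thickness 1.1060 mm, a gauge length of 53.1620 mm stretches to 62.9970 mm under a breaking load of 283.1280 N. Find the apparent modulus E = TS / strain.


TS = F / (w * t) = 283.1280 / (21.6030 * 1.1060) = 11.8499 N/mm^2
strain = (Lf - L0) / L0 = (62.9970 - 53.1620) / 53.1620 = 0.1850
E = TS / strain = 11.8499 / 0.1850 = 64.0532 N/mm^2


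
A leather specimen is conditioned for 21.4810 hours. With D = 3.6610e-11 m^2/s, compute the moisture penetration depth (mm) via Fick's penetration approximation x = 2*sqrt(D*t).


t = 21.4810 hr * 3600 = 77331.6000 s
D * t = 3.6610e-11 * 77331.6000 = 2.8311e-06
x = 2 * sqrt(D*t) = 2 * sqrt(2.8311e-06) = 0.00336518 m = 3.3652 mm


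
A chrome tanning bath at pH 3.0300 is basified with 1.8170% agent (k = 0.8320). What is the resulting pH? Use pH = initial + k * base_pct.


Formula: pH_final = pH_initial + k * base_pct
Substituting: pH_final = 3.0300 + 0.8320 * 1.8170
Result: 4.5417


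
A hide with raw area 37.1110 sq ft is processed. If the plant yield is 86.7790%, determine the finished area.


Formula: finished = raw * yield / 100
Substituting: finished = 37.1110 * 86.7790 / 100
Result: 32.2046 sq ft


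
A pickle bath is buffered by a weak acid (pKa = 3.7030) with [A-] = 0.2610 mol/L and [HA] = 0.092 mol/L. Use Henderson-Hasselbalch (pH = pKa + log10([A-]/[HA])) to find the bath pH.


ratio = [A-] / [HA] = 0.2610 / 0.092 = 2.8370
log10(ratio) = 0.4529
pH = pKa + log10(ratio) = 3.7030 + 0.4529 = 4.1559


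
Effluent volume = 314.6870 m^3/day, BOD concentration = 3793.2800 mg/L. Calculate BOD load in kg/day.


Formula: BOD_load = volume * conc / 1000
Substituting: BOD_load = 314.6870 * 3793.2800 / 1000
Result: 1193.6959 kg/day


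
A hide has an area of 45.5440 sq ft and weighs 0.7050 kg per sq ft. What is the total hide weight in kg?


Formula: Weight = area * weight_per_sqft
Substituting: Weight = 45.5440 * 0.7050
Result: 32.1085 kg


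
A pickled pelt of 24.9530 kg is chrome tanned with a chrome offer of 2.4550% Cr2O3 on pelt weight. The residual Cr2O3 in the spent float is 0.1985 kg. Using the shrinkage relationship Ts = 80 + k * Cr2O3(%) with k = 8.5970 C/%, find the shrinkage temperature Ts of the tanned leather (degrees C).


Offered = pelt * offer_pct / 100 = 24.9530 * 2.4550 / 100 = 0.6126 kg
Uptake = offered - residual = 0.6126 - 0.1985 = 0.4141 kg
Cr2O3% on pelt = uptake / pelt * 100 = 0.4141 / 24.9530 * 100 = 1.6595 %
Ts = 80 + k * Cr2O3% = 80 + 8.5970 * 1.6595 = 94.2668 C


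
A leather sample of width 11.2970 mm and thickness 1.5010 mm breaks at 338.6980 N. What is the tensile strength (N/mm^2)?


Formula: TS = force / (width * thickness)
Substituting: TS = 338.6980 / (11.2970 * 1.5010)
Result: 19.9742 N/mm^2


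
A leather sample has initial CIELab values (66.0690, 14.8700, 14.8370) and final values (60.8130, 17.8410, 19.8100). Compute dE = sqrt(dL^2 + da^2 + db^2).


dL = -5.2560, da = 2.9710, db = 4.9730
dE = sqrt((-5.2560)^2 + 2.9710^2 + 4.9730^2) = 7.8220


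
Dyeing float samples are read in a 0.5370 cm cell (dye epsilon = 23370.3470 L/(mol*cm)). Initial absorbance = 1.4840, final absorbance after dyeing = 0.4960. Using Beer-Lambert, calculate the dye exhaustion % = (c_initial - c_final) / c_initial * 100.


c_initial = A_i / (epsilon * l) = 1.4840 / (23370.3470 * 0.5370) = 1.1825e-04 mol/L
c_final = A_f / (epsilon * l) = 0.4960 / (23370.3470 * 0.5370) = 3.9522e-05 mol/L
Exhaustion = (c_initial - c_final) / c_initial * 100 = (1.1825e-04 - 3.9522e-05) / 1.1825e-04 * 100 = 66.5768 %


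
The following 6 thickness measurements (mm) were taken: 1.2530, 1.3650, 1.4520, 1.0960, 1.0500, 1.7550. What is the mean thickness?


Formula: Average = sum / n
Substituting: Average = 7.9710 / 6
Result: 1.3285 mm


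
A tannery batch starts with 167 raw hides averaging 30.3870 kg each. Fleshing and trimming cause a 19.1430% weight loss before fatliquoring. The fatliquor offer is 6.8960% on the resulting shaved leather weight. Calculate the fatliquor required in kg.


Total_raw = N * avg_wt = 167 * 30.3870 = 5074.6290 kg
Substrate = Total_raw * (1 - loss/100) = 5074.6290 * (1 - 19.1430/100) = 4103.1928 kg
Fat = Substrate * pct / 100 = 4103.1928 * 6.8960 / 100 = 282.9562 kg


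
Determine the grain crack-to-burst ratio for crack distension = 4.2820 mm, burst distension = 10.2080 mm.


Formula: Ratio = crack / burst
Substituting: Ratio = 4.2820 / 10.2080
Result: 0.4195


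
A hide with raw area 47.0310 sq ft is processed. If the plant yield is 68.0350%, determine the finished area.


Formula: finished = raw * yield / 100
Substituting: finished = 47.0310 * 68.0350 / 100
Result: 31.9975 sq ft


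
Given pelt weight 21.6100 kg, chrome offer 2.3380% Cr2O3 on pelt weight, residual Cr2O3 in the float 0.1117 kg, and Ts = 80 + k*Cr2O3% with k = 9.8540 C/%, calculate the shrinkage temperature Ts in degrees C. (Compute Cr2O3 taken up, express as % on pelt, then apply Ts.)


Offered = pelt * offer_pct / 100 = 21.6100 * 2.3380 / 100 = 0.5052 kg
Uptake = offered - residual = 0.5052 - 0.1117 = 0.3935 kg
Cr2O3% on pelt = uptake / pelt * 100 = 0.3935 / 21.6100 * 100 = 1.8211 %
Ts = 80 + k * Cr2O3% = 80 + 9.8540 * 1.8211 = 97.9452 C


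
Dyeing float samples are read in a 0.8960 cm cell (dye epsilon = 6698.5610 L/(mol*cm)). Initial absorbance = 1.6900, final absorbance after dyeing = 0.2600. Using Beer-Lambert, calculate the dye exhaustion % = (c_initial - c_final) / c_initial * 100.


c_initial = A_i / (epsilon * l) = 1.6900 / (6698.5610 * 0.8960) = 2.8158e-04 mol/L
c_final = A_f / (epsilon * l) = 0.2600 / (6698.5610 * 0.8960) = 4.3320e-05 mol/L
Exhaustion = (c_initial - c_final) / c_initial * 100 = (2.8158e-04 - 4.3320e-05) / 2.8158e-04 * 100 = 84.6154 %


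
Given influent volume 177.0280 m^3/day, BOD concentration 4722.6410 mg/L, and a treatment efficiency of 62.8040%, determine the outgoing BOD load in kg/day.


Load_in = volume * conc / 1000 = 177.0280 * 4722.6410 / 1000 = 836.0397 kg/day
Removed = Load_in * eff / 100 = 836.0397 * 62.8040 / 100 = 525.0664 kg/day
Load_out = Load_in - Removed = 836.0397 - 525.0664 = 310.9733 kg/day


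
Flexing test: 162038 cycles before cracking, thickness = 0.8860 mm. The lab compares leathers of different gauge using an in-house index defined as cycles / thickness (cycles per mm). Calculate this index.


Formula: Index = cycles / thickness
Substituting: Index = 162038 / 0.8860
Result: 182887.1332 cycles/mm


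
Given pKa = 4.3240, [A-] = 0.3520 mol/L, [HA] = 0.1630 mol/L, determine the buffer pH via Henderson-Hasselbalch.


ratio = [A-] / [HA] = 0.3520 / 0.1630 = 2.1595
log10(ratio) = 0.3344
pH = pKa + log10(ratio) = 4.3240 + 0.3344 = 4.6584


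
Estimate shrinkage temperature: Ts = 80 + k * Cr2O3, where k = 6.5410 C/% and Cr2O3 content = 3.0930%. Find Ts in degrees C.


Formula: Ts = 80 + k * Cr2O3
Substituting: Ts = 80 + 6.5410 * 3.0930
Result: 100.2313 C


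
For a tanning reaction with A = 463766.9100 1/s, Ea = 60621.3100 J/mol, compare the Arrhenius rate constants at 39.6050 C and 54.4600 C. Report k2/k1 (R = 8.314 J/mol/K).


T1 = 39.6050 + 273.15 = 312.7550 K; T2 = 54.4600 + 273.15 = 327.6100 K
k1 = A * exp(-Ea/(R*T1)) = 463766.9100 * exp(-60621.3100/(8.314*312.7550)) = 3.4777e-05 1/s
k2 = A * exp(-Ea/(R*T2)) = 463766.9100 * exp(-60621.3100/(8.314*327.6100)) = 1.0009e-04 1/s
k2/k1 = 1.0009e-04 / 3.4777e-05 = 2.8781


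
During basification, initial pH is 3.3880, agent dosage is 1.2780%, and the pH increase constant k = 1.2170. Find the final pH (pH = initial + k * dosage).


Formula: pH_final = pH_initial + k * base_pct
Substituting: pH_final = 3.3880 + 1.2170 * 1.2780
Result: 4.9433


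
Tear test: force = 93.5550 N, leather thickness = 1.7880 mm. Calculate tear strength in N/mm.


Formula: Tear strength = force / thickness
Substituting: Tear strength = 93.5550 / 1.7880
Result: 52.3238 N/mm


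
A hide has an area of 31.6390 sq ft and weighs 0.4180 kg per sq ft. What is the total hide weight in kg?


Formula: Weight = area * weight_per_sqft
Substituting: Weight = 31.6390 * 0.4180
Result: 13.2251 kg


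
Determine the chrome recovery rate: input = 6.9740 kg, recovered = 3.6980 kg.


Formula: Recovery = recovered / input * 100
Substituting: Recovery = 3.6980 / 6.9740 * 100
Result: 53.0255 %


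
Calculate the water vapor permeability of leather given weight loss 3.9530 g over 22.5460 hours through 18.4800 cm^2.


Formula: WVP = loss / (area * time)
Substituting: WVP = 3.9530 / (18.4800 * 22.5460)
Result: 0.00948758 g/(cm^2*hr)


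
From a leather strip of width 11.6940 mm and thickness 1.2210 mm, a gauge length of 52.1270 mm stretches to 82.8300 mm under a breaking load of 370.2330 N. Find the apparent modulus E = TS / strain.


TS = F / (w * t) = 370.2330 / (11.6940 * 1.2210) = 25.9296 N/mm^2
strain = (Lf - L0) / L0 = (82.8300 - 52.1270) / 52.1270 = 0.5890
E = TS / strain = 25.9296 / 0.5890 = 44.0229 N/mm^2


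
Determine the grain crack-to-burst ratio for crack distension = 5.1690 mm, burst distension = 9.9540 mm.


Formula: Ratio = crack / burst
Substituting: Ratio = 5.1690 / 9.9540
Result: 0.5193


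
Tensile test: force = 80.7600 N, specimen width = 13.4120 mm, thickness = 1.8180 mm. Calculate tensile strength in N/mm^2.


Formula: TS = force / (width * thickness)
Substituting: TS = 80.7600 / (13.4120 * 1.8180)
Result: 3.3121 N/mm^2


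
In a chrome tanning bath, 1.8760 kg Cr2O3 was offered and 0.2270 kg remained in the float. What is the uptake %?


Formula: Uptake = (offered - residual) / offered * 100
Substituting: Uptake = (1.8760 - 0.2270) / 1.8760 * 100
Result: 87.8998 %


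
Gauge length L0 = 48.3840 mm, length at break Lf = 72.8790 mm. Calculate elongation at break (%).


Formula: Elongation = (Lf - L0) / L0 * 100
Substituting: Elongation = (72.8790 - 48.3840) / 48.3840 * 100
Result: 50.6262 %


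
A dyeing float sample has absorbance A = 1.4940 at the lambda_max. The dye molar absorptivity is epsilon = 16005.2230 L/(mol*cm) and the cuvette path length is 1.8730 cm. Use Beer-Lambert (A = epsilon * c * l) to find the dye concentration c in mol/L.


Formula: c = A / (epsilon * l)
Substituting: c = 1.4940 / (16005.2230 * 1.8730)
Result: 4.9837e-05 mol/L


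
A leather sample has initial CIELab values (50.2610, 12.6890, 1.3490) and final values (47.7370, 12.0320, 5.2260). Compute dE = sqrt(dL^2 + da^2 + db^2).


dL = -2.5240, da = -0.6570, db = 3.8770
dE = sqrt((-2.5240)^2 + (-0.6570)^2 + 3.8770^2) = 4.6726


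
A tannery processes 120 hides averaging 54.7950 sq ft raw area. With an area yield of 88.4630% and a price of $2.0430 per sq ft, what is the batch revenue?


Raw_total = N * avg_area = 120 * 54.7950 = 6575.4000 sq ft
Finished = Raw_total * yield / 100 = 6575.4000 * 88.4630 / 100 = 5816.7961 sq ft
Value = Finished * price = 5816.7961 * 2.0430 = 11883.7144 $


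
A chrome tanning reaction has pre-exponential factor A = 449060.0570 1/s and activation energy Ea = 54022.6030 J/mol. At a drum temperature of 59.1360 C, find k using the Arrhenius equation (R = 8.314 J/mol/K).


T_K = T_C + 273.15 = 59.1360 + 273.15 = 332.2860 K
exponent = -Ea / (R * T_K) = -54022.6030 / (8.314 * 332.2860) = -19.5548
k = A * exp(exponent) = 449060.0570 * exp(-19.5548) = 0.00144465 1/s


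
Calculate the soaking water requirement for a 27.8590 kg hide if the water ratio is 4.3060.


Formula: Water = hide_weight * ratio
Substituting: Water = 27.8590 * 4.3060
Result: 119.9609 kg


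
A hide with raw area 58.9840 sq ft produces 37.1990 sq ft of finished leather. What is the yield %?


Formula: Yield = finished / raw * 100
Substituting: Yield = 37.1990 / 58.9840 * 100
Result: 63.0663 %


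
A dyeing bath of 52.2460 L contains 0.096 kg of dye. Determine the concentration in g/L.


Formula: Conc = dye_mass(kg) / volume(L) * 1000
Substituting: Conc = 0.096 / 52.2460 * 1000
Result: 1.8375 g/L


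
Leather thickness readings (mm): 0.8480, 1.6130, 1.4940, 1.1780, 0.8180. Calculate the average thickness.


Formula: Average = sum / n
Substituting: Average = 5.9510 / 5
Result: 1.1902 mm


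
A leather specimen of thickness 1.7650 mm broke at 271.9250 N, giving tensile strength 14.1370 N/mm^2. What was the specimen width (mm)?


Formula: w = F / (TS * t)
Substituting: w = 271.9250 / (14.1370 * 1.7650)
Result: 10.8980 mm


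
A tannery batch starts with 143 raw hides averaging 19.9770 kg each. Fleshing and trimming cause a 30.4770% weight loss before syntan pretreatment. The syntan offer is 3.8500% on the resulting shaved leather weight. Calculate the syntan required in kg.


Total_raw = N * avg_wt = 143 * 19.9770 = 2856.7110 kg
Substrate = Total_raw * (1 - loss/100) = 2856.7110 * (1 - 30.4770/100) = 1986.0712 kg
Syntan = Substrate * pct / 100 = 1986.0712 * 3.8500 / 100 = 76.4637 kg


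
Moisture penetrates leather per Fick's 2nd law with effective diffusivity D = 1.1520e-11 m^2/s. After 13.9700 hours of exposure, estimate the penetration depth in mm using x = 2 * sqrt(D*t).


t = 13.9700 hr * 3600 = 50292.0000 s
D * t = 1.1520e-11 * 50292.0000 = 5.7936e-07
x = 2 * sqrt(D*t) = 2 * sqrt(5.7936e-07) = 0.00152232 m = 1.5223 mm


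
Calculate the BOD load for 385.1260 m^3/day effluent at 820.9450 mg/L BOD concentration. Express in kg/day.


Formula: BOD_load = volume * conc / 1000
Substituting: BOD_load = 385.1260 * 820.9450 / 1000
Result: 316.1673 kg/day


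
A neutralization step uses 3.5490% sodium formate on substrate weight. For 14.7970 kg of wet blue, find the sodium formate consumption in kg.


Formula: Neutralizer = substrate * pct / 100
Substituting: Neutralizer = 14.7970 * 3.5490 / 100
Result: 0.5251 kg


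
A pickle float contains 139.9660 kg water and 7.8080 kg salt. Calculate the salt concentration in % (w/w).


Formula: Conc = salt / (water + salt) * 100
Substituting: Conc = 7.8080 / (139.9660 + 7.8080) * 100
Result: 5.2837 %


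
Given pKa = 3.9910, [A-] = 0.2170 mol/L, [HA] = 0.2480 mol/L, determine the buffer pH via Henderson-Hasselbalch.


ratio = [A-] / [HA] = 0.2170 / 0.2480 = 0.8750
log10(ratio) = -0.0579919
pH = pKa + log10(ratio) = 3.9910 - 0.0579919 = 3.9330


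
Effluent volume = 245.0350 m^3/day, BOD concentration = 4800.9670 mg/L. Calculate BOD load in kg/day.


Formula: BOD_load = volume * conc / 1000
Substituting: BOD_load = 245.0350 * 4800.9670 / 1000
Result: 1176.4049 kg/day


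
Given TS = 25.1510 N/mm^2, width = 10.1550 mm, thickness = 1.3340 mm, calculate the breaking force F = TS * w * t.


Formula: F = TS * w * t
Substituting: F = 25.1510 * 10.1550 * 1.3340
Result: 340.7148 N


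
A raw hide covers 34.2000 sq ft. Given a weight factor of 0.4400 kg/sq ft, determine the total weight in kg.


Formula: Weight = area * weight_per_sqft
Substituting: Weight = 34.2000 * 0.4400
Result: 15.0480 kg


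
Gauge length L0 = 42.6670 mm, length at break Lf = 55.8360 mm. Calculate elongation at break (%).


Formula: Elongation = (Lf - L0) / L0 * 100
Substituting: Elongation = (55.8360 - 42.6670) / 42.6670 * 100
Result: 30.8646 %


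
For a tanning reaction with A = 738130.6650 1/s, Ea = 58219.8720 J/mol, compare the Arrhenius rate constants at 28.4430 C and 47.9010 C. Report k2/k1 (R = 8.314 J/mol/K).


T1 = 28.4430 + 273.15 = 301.5930 K; T2 = 47.9010 + 273.15 = 321.0510 K
k1 = A * exp(-Ea/(R*T1)) = 738130.6650 * exp(-58219.8720/(8.314*301.5930)) = 6.0860e-05 1/s
k2 = A * exp(-Ea/(R*T2)) = 738130.6650 * exp(-58219.8720/(8.314*321.0510)) = 2.4859e-04 1/s
k2/k1 = 2.4859e-04 / 6.0860e-05 = 4.0846


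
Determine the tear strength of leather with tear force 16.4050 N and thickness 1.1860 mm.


Formula: Tear strength = force / thickness
Substituting: Tear strength = 16.4050 / 1.1860
Result: 13.8322 N/mm


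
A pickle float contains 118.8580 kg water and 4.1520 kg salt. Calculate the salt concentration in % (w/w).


Formula: Conc = salt / (water + salt) * 100
Substituting: Conc = 4.1520 / (118.8580 + 4.1520) * 100
Result: 3.3753 %


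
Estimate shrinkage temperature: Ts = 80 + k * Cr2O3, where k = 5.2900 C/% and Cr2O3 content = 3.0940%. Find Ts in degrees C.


Formula: Ts = 80 + k * Cr2O3
Substituting: Ts = 80 + 5.2900 * 3.0940
Result: 96.3673 C


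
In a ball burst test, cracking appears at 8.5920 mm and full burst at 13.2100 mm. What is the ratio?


Formula: Ratio = crack / burst
Substituting: Ratio = 8.5920 / 13.2100
Result: 0.6504


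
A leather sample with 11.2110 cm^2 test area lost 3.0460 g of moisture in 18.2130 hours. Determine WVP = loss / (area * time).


Formula: WVP = loss / (area * time)
Substituting: WVP = 3.0460 / (11.2110 * 18.2130)
Result: 0.0149178 g/(cm^2*hr)


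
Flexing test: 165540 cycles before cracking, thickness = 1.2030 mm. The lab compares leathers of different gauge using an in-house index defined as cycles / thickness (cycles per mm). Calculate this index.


Formula: Index = cycles / thickness
Substituting: Index = 165540 / 1.2030
Result: 137605.9850 cycles/mm


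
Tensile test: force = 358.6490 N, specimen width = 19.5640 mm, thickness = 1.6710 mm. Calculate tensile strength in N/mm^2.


Formula: TS = force / (width * thickness)
Substituting: TS = 358.6490 / (19.5640 * 1.6710)
Result: 10.9707 N/mm^2


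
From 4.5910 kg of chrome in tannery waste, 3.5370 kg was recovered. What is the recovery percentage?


Formula: Recovery = recovered / input * 100
Substituting: Recovery = 3.5370 / 4.5910 * 100
Result: 77.0420 %


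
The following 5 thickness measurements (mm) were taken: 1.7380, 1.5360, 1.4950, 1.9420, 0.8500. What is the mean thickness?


Formula: Average = sum / n
Substituting: Average = 7.5610 / 5
Result: 1.5122 mm


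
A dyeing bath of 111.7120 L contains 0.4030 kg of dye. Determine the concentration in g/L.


Formula: Conc = dye_mass(kg) / volume(L) * 1000
Substituting: Conc = 0.4030 / 111.7120 * 1000
Result: 3.6075 g/L


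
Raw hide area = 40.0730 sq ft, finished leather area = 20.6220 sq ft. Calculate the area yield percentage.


Formula: Yield = finished / raw * 100
Substituting: Yield = 20.6220 / 40.0730 * 100
Result: 51.4611 %


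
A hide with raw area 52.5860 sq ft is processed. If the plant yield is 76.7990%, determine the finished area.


Formula: finished = raw * yield / 100
Substituting: finished = 52.5860 * 76.7990 / 100
Result: 40.3855 sq ft


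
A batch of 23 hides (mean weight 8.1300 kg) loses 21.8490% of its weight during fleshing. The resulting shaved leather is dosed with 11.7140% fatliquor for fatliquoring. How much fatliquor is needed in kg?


Total_raw = N * avg_wt = 23 * 8.1300 = 186.9900 kg
Substrate = Total_raw * (1 - loss/100) = 186.9900 * (1 - 21.8490/100) = 146.1346 kg
Fat = Substrate * pct / 100 = 146.1346 * 11.7140 / 100 = 17.1182 kg


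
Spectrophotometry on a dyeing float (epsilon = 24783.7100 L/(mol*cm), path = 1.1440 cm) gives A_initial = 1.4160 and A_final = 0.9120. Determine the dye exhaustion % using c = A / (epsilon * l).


c_initial = A_i / (epsilon * l) = 1.4160 / (24783.7100 * 1.1440) = 4.9943e-05 mol/L
c_final = A_f / (epsilon * l) = 0.9120 / (24783.7100 * 1.1440) = 3.2166e-05 mol/L
Exhaustion = (c_initial - c_final) / c_initial * 100 = (4.9943e-05 - 3.2166e-05) / 4.9943e-05 * 100 = 35.5932 %


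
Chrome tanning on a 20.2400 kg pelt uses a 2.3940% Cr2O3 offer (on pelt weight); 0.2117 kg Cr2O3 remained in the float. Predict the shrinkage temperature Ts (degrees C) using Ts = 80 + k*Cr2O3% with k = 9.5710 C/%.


Offered = pelt * offer_pct / 100 = 20.2400 * 2.3940 / 100 = 0.4845 kg
Uptake = offered - residual = 0.4845 - 0.2117 = 0.2728 kg
Cr2O3% on pelt = uptake / pelt * 100 = 0.2728 / 20.2400 * 100 = 1.3481 %
Ts = 80 + k * Cr2O3% = 80 + 9.5710 * 1.3481 = 92.9022 C


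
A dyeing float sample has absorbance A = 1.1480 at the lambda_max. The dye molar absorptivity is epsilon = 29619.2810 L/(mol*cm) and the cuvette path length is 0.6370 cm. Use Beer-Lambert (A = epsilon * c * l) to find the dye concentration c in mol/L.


Formula: c = A / (epsilon * l)
Substituting: c = 1.1480 / (29619.2810 * 0.6370)
Result: 6.0845e-05 mol/L


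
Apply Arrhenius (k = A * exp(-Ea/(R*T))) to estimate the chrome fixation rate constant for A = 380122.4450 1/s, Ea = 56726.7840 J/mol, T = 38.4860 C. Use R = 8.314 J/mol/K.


T_K = T_C + 273.15 = 38.4860 + 273.15 = 311.6360 K
exponent = -Ea / (R * T_K) = -56726.7840 / (8.314 * 311.6360) = -21.8943
k = A * exp(exponent) = 380122.4450 * exp(-21.8943) = 1.1786e-04 1/s


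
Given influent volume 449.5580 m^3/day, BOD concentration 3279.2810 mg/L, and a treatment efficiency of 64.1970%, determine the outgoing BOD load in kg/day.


Load_in = volume * conc / 1000 = 449.5580 * 3279.2810 / 1000 = 1474.2270 kg/day
Removed = Load_in * eff / 100 = 1474.2270 * 64.1970 / 100 = 946.4095 kg/day
Load_out = Load_in - Removed = 1474.2270 - 946.4095 = 527.8175 kg/day


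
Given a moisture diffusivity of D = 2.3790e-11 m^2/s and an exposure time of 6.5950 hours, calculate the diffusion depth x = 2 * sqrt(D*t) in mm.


t = 6.5950 hr * 3600 = 23742.0000 s
D * t = 2.3790e-11 * 23742.0000 = 5.6482e-07
x = 2 * sqrt(D*t) = 2 * sqrt(5.6482e-07) = 0.00150309 m = 1.5031 mm


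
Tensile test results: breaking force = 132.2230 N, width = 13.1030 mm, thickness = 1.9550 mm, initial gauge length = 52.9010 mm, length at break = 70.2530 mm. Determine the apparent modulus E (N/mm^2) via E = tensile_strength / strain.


TS = F / (w * t) = 132.2230 / (13.1030 * 1.9550) = 5.1617 N/mm^2
strain = (Lf - L0) / L0 = (70.2530 - 52.9010) / 52.9010 = 0.3280
E = TS / strain = 5.1617 / 0.3280 = 15.7363 N/mm^2


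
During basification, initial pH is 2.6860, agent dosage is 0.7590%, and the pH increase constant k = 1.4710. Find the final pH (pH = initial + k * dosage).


Formula: pH_final = pH_initial + k * base_pct
Substituting: pH_final = 2.6860 + 1.4710 * 0.7590
Result: 3.8025


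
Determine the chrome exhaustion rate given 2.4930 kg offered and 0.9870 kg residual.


Formula: Uptake = (offered - residual) / offered * 100
Substituting: Uptake = (2.4930 - 0.9870) / 2.4930 * 100
Result: 60.4091 %


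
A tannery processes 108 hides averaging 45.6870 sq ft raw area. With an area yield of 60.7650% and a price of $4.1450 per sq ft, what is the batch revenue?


Raw_total = N * avg_area = 108 * 45.6870 = 4934.1960 sq ft
Finished = Raw_total * yield / 100 = 4934.1960 * 60.7650 / 100 = 2998.2642 sq ft
Value = Finished * price = 2998.2642 * 4.1450 = 12427.8051 $


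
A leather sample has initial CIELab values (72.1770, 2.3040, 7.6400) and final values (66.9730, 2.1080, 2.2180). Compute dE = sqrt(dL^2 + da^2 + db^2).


dL = -5.2040, da = -0.1960, db = -5.4220
dE = sqrt((-5.2040)^2 + (-0.1960)^2 + (-5.4220)^2) = 7.5179


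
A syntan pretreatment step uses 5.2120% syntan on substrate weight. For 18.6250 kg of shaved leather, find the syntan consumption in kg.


Formula: Syntan = substrate * pct / 100
Substituting: Syntan = 18.6250 * 5.2120 / 100
Result: 0.9707 kg


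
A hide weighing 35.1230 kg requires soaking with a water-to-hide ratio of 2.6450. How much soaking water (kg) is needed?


Formula: Water = hide_weight * ratio
Substituting: Water = 35.1230 * 2.6450
Result: 92.9003 kg


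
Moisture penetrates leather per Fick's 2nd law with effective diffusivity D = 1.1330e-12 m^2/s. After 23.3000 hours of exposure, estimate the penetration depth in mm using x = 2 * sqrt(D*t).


t = 23.3000 hr * 3600 = 83880.0000 s
D * t = 1.1330e-12 * 83880.0000 = 9.5036e-08
x = 2 * sqrt(D*t) = 2 * sqrt(9.5036e-08) = 6.1656e-04 m = 0.6166 mm


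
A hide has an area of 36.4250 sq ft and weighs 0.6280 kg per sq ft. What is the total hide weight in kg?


Formula: Weight = area * weight_per_sqft
Substituting: Weight = 36.4250 * 0.6280
Result: 22.8749 kg


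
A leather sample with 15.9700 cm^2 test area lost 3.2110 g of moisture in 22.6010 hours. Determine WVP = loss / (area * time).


Formula: WVP = loss / (area * time)
Substituting: WVP = 3.2110 / (15.9700 * 22.6010)
Result: 0.00889627 g/(cm^2*hr)


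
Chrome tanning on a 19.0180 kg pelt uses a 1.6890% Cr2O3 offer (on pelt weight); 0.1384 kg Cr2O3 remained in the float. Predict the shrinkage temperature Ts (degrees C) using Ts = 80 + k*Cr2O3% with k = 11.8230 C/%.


Offered = pelt * offer_pct / 100 = 19.0180 * 1.6890 / 100 = 0.3212 kg
Uptake = offered - residual = 0.3212 - 0.1384 = 0.1828 kg
Cr2O3% on pelt = uptake / pelt * 100 = 0.1828 / 19.0180 * 100 = 0.9613 %
Ts = 80 + k * Cr2O3% = 80 + 11.8230 * 0.9613 = 91.3651 C


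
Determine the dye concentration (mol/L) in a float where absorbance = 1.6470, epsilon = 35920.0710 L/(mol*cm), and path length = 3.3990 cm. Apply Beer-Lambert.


Formula: c = A / (epsilon * l)
Substituting: c = 1.6470 / (35920.0710 * 3.3990)
Result: 1.3490e-05 mol/L


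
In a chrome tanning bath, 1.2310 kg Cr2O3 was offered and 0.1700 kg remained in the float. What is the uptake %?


Formula: Uptake = (offered - residual) / offered * 100
Substituting: Uptake = (1.2310 - 0.1700) / 1.2310 * 100
Result: 86.1901 %


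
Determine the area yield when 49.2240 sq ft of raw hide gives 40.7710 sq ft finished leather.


Formula: Yield = finished / raw * 100
Substituting: Yield = 40.7710 / 49.2240 * 100
Result: 82.8275 %


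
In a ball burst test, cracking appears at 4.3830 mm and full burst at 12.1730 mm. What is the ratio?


Formula: Ratio = crack / burst
Substituting: Ratio = 4.3830 / 12.1730
Result: 0.3601


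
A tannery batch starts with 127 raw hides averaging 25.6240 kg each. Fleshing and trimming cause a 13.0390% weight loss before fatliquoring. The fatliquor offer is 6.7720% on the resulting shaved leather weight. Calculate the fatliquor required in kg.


Total_raw = N * avg_wt = 127 * 25.6240 = 3254.2480 kg
Substrate = Total_raw * (1 - loss/100) = 3254.2480 * (1 - 13.0390/100) = 2829.9266 kg
Fat = Substrate * pct / 100 = 2829.9266 * 6.7720 / 100 = 191.6426 kg


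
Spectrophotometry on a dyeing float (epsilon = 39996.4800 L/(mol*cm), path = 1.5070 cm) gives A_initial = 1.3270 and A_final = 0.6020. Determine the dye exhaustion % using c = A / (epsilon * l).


c_initial = A_i / (epsilon * l) = 1.3270 / (39996.4800 * 1.5070) = 2.2016e-05 mol/L
c_final = A_f / (epsilon * l) = 0.6020 / (39996.4800 * 1.5070) = 9.9876e-06 mol/L
Exhaustion = (c_initial - c_final) / c_initial * 100 = (2.2016e-05 - 9.9876e-06) / 2.2016e-05 * 100 = 54.6345 %


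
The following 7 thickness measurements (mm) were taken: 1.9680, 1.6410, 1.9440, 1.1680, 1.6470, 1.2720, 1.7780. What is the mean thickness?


Formula: Average = sum / n
Substituting: Average = 11.4180 / 7
Result: 1.6311 mm


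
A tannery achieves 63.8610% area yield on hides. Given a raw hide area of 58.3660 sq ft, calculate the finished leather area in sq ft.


Formula: finished = raw * yield / 100
Substituting: finished = 58.3660 * 63.8610 / 100
Result: 37.2731 sq ft


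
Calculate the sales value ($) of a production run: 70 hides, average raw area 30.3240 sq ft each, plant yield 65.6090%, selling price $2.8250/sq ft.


Raw_total = N * avg_area = 70 * 30.3240 = 2122.6800 sq ft
Finished = Raw_total * yield / 100 = 2122.6800 * 65.6090 / 100 = 1392.6691 sq ft
Value = Finished * price = 1392.6691 * 2.8250 = 3934.2903 $


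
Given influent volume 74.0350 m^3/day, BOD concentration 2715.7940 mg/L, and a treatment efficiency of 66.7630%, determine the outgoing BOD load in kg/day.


Load_in = volume * conc / 1000 = 74.0350 * 2715.7940 / 1000 = 201.0638 kg/day
Removed = Load_in * eff / 100 = 201.0638 * 66.7630 / 100 = 134.2362 kg/day
Load_out = Load_in - Removed = 201.0638 - 134.2362 = 66.8276 kg/day


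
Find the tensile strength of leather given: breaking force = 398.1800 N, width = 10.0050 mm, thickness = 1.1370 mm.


Formula: TS = force / (width * thickness)
Substituting: TS = 398.1800 / (10.0050 * 1.1370)
Result: 35.0027 N/mm^2


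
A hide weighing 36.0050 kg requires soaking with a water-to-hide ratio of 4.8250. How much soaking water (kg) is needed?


Formula: Water = hide_weight * ratio
Substituting: Water = 36.0050 * 4.8250
Result: 173.7241 kg
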